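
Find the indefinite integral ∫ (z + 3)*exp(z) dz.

(z + 2)*exp(z) + C

Use integration by parts with u = z + 3, dv = exp(z) dz, so v = exp(z).
Apply parts 1 times (tabular method): alternate signs, differentiate u down to 0, integrate dv up.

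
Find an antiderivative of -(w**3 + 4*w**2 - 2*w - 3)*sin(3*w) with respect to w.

Use integration by parts with u = w**3 + 4*w**2 - 2*w - 3, dv = -sin(3*w) dw, so v = cos(3*w)/3.
Apply parts 3 times (tabular method): alternate signs, differentiate u down to 0, integrate dv up.

w**3*cos(3*w)/3 - w**2*sin(3*w)/3 + 4*w**2*cos(3*w)/3 - 8*w*sin(3*w)/9 - 8*w*cos(3*w)/9 + 8*sin(3*w)/27 - 35*cos(3*w)/27 + C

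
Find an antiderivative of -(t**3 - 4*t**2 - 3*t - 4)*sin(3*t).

Use integration by parts with u = t**3 - 4*t**2 - 3*t - 4, dv = -sin(3*t) dt, so v = cos(3*t)/3.
Apply parts 3 times (tabular method): alternate signs, differentiate u down to 0, integrate dv up.

t**3*cos(3*t)/3 - t**2*sin(3*t)/3 - 4*t**2*cos(3*t)/3 + 8*t*sin(3*t)/9 - 11*t*cos(3*t)/9 + 11*sin(3*t)/27 - 28*cos(3*t)/27 + C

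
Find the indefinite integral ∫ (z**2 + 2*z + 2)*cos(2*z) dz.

z**2*sin(2*z)/2 + z*sin(2*z) + z*cos(2*z)/2 + 3*sin(2*z)/4 + cos(2*z)/2 + C

Use integration by parts with u = z**2 + 2*z + 2, dv = cos(2*z) dz, so v = sin(2*z)/2.
Apply parts 2 times (tabular method): alternate signs, differentiate u down to 0, integrate dv up.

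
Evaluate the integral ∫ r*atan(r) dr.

r**2*atan(r)/2 - r/2 + atan(r)/2 + C

Use integration by parts with u = arctan(r), dv = r dr.
Then du = 1/(r**2 + 1) dr.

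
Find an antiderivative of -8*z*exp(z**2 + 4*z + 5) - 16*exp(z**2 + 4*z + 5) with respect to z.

Let u = z**2 + 4*z + 5, so du = (2*z + 4) dz.
Rewriting, the integral becomes -4·∫ e^u du = -4·e^u.
Substituting back, u = z**2 + 4*z + 5.

-4*exp(z**2 + 4*z + 5) + C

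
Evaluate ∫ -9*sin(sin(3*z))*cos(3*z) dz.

3*cos(sin(3*z)) + C

Let u = sin(3*z), so du = (3*cos(3*z)) dz.
Rewriting, the integral becomes -3·∫ sin(u) du = -3·-cos(u).
Substituting back, u = sin(3*z).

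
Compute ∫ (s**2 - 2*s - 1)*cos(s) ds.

Use integration by parts with u = s**2 - 2*s - 1, dv = cos(s) ds, so v = sin(s).
Apply parts 2 times (tabular method): alternate signs, differentiate u down to 0, integrate dv up.

s**2*sin(s) - 2*s*sin(s) + 2*s*cos(s) - 3*sin(s) - 2*cos(s) + C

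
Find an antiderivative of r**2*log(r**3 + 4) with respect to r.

r**3*log(r**3 + 4)/3 - r**3/3 + 4*log(r**3 + 4)/3 + C

Let u = r**3 + 4, so du = (3*r**2) dr.
The integral becomes (1/3)·∫ log(u) du; integrate by parts with u′=log(u), dv′=du.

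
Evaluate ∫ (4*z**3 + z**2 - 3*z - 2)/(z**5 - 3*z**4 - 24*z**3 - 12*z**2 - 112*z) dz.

Factor the denominator: z*(z - 7)*(z + 4)*(z**2 + 4).
Partial-fraction decomposition: -(21*z - 118)/(212*(z**2 + 4)) - 23/(88*(z + 4)) + 1398/(4081*(z - 7)) + 1/(56*z).
Integrate each term; A/(z−a) gives A·log|z−a|; the (Bz+D)/(z²+p²) term gives a log and an atan.

log(z)/56 + 1398*log(z - 7)/4081 - 23*log(z + 4)/88 - 21*log(z**2 + 4)/424 + 59*atan(z/2)/212 + C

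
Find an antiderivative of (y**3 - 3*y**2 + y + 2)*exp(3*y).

Use integration by parts with u = y**3 - 3*y**2 + y + 2, dv = exp(3*y) dy, so v = exp(3*y)/3.
Apply parts 3 times (tabular method): alternate signs, differentiate u down to 0, integrate dv up.

(9*y**3 - 36*y**2 + 33*y + 7)*exp(3*y)/27 + C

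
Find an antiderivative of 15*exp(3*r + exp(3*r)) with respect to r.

Let u = exp(3*r), so du = (3*exp(3*r)) dr.
Rewriting, the integral becomes 5·∫ e^u du = 5·e^u.
Substituting back, u = exp(3*r).

5*exp(exp(3*r)) + C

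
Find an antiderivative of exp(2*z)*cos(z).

Let I denote the integral. Integrate by parts with u = cos(z), dv = exp(2*z) dz, so v = exp(2*z)/2: I = exp(2*z)*cos(z)/2 + (1/2)·∫ exp(2*z)*sin(z) dz.
Apply parts again with u = sin(z), dv = exp(2*z) dz: ∫ exp(2*z)*sin(z) dz = exp(2*z)*sin(z)/2 − (1/2)·I. Substituting back brings back I: I = exp(2*z)*sin(z)/4 + exp(2*z)*cos(z)/2 − (1/4)·I.
Solving for I: (1 + 1/4)·I equals the remaining terms, so I = (4/5)·(exp(2*z)*sin(z)/4 + exp(2*z)*cos(z)/2).

exp(2*z)*sin(z)/5 + 2*exp(2*z)*cos(z)/5 + C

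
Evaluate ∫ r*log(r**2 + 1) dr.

r**2*log(r**2 + 1)/2 - r**2/2 + log(r**2 + 1)/2 + C

Let u = r**2 + 1, so du = (2*r) dr.
The integral becomes (1/2)·∫ log(u) du; integrate by parts with u′=log(u), dv′=du.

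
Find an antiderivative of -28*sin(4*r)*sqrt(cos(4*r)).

14*cos(4*r)**(3/2)/3 + C

Let u = cos(4*r), so du = (-4*sin(4*r)) dr.
Rewriting, the integral becomes 7·∫ √u du = 7·(2/3)u^(3/2).
Substituting back, u = cos(4*r).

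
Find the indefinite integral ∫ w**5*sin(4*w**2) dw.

-w**4*cos(4*w**2)/8 + w**2*sin(4*w**2)/16 + cos(4*w**2)/64 + C

Let u = w², du = 2w dw; rewrite as (1/2)∫ u^2·sin(4u) du.
Now integrate by parts 2 times.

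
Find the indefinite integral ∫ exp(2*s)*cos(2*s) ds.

Let I denote the integral. Integrate by parts with u = cos(2*s), dv = exp(2*s) ds, so v = exp(2*s)/2: I = exp(2*s)*cos(2*s)/2 + ∫ exp(2*s)*sin(2*s) ds.
Apply parts again with u = sin(2*s), dv = exp(2*s) ds: ∫ exp(2*s)*sin(2*s) ds = exp(2*s)*sin(2*s)/2 − I. Substituting back brings back I: I = exp(2*s)*sin(2*s)/2 + exp(2*s)*cos(2*s)/2 − I.
Solving for I: (1 + 1)·I equals the remaining terms, so I = (1/2)·(exp(2*s)*sin(2*s)/2 + exp(2*s)*cos(2*s)/2).

exp(2*s)*sin(2*s)/4 + exp(2*s)*cos(2*s)/4 + C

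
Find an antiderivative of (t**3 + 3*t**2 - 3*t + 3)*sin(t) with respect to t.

-t**3*cos(t) + 3*t**2*sin(t) - 3*t**2*cos(t) + 6*t*sin(t) + 9*t*cos(t) - 9*sin(t) + 3*cos(t) + C

Use integration by parts with u = t**3 + 3*t**2 - 3*t + 3, dv = sin(t) dt, so v = -cos(t).
Apply parts 3 times (tabular method): alternate signs, differentiate u down to 0, integrate dv up.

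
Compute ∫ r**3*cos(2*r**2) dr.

Let u = r², du = 2r dr; rewrite as (1/2)∫ u^1·cos(2u) du.
Now integrate by parts 1 time.

r**2*sin(2*r**2)/4 + cos(2*r**2)/8 + C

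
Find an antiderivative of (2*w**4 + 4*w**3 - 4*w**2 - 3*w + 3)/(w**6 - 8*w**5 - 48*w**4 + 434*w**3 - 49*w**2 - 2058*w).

Factor the denominator: w*(w - 7)**2*(w - 3)*(w + 2)*(w + 7).
Partial-fraction decomposition: -1629/(34300*(w + 7)) - 7/(4050*(w + 2)) + 19/(200*(w - 3)) - 9851/(222264*(w - 7)) + 745/(441*(w - 7)**2) - 1/(686*w).
Integrate each term; A/(w−a) gives A·log|w−a|; A/(w−a)² gives −A/(w−a).

-log(w)/686 - 9851*log(w - 7)/222264 + 19*log(w - 3)/200 - 7*log(w + 2)/4050 - 1629*log(w + 7)/34300 - 745/(441*w - 3087) + C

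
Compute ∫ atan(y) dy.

Use integration by parts with u = arctan(y), dv = dy.
Then du = 1/(y**2 + 1) dy.

y*atan(y) - log(y**2 + 1)/2 + C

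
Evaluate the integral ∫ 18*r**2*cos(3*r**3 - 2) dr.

2*sin(3*r**3 - 2) + C

Let u = 3*r**3 - 2, so du = (9*r**2) dr.
Rewriting, the integral becomes 2·∫ cos(u) du = 2·sin(u).
Substituting back, u = 3*r**3 - 2.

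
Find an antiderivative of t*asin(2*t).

t**2*asin(2*t)/2 + t*sqrt(-4*t**2 + 1)/8 - asin(2*t)/16 + C

Use integration by parts with u = arcsin(2*t), dv = t dt.
Then du = 2/sqrt(-4*t**2 + 1) dt.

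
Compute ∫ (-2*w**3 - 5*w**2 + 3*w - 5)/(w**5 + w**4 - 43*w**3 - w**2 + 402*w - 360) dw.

Factor the denominator: (w - 5)*(w - 3)*(w - 1)*(w + 4)*(w + 6).
Partial-fraction decomposition: 229/(1386*(w + 6)) - 31/(630*(w + 4)) - 9/(280*(w - 1)) + 95/(252*(w - 3)) - 365/(792*(w - 5)).
Integrate each term: A/(w−a) contributes A·log|w−a|.

-365*log(w - 5)/792 + 95*log(w - 3)/252 - 9*log(w - 1)/280 - 31*log(w + 4)/630 + 229*log(w + 6)/1386 + C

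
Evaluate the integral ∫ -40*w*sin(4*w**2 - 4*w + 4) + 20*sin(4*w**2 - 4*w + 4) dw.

Let u = 4*w**2 - 4*w + 4, so du = (8*w - 4) dw.
Rewriting, the integral becomes -5·∫ sin(u) du = -5·-cos(u).
Substituting back, u = 4*w**2 - 4*w + 4.

5*cos(4*w**2 - 4*w + 4) + C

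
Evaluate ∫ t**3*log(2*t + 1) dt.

t**4*log(2*t + 1)/4 - t**4/16 + t**3/24 - t**2/32 + t/32 - log(2*t + 1)/64 + C

Use integration by parts with u = log(2*t + 1), dv = t**3 dt.
Then du = 2/(2*t + 1) dt and v = t**4/4.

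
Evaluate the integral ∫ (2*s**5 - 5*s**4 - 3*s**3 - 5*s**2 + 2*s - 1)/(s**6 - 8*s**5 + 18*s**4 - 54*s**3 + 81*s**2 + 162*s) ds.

-log(s)/162 + 1651*log(s - 6)/1134 + 5*log(s - 3)/81 + 3*log(s + 1)/70 + 361*log(s**2 + 9)/1620 + 191*atan(s/3)/270 + C

Factor the denominator: s*(s - 6)*(s - 3)*(s + 1)*(s**2 + 9).
Partial-fraction decomposition: (361*s + 1719)/(810*(s**2 + 9)) + 3/(70*(s + 1)) + 5/(81*(s - 3)) + 1651/(1134*(s - 6)) - 1/(162*s).
Integrate each term; A/(s−a) gives A·log|s−a|; the (Bs+D)/(s²+p²) term gives a log and an atan.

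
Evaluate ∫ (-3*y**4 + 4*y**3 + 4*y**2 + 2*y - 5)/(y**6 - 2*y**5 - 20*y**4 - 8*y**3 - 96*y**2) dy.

-29*log(y)/1152 - 2873*log(y - 6)/14400 + 973*log(y + 4)/3200 - 127*log(y**2 + 4)/3200 - 511*atan(y/2)/1600 - 5/(96*y) + C

Factor the denominator: y**2*(y - 6)*(y + 4)*(y**2 + 4).
Partial-fraction decomposition: -(127*y + 1022)/(1600*(y**2 + 4)) + 973/(3200*(y + 4)) - 2873/(14400*(y - 6)) - 29/(1152*y) + 5/(96*y**2).
Integrate each term; A/(y−a) gives A·log|y−a|; the (By+D)/(y²+p²) term gives a log and an atan.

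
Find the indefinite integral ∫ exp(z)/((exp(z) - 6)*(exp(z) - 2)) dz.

log(exp(z) - 6)/4 - log(exp(z) - 2)/4 + C

Let u = e^z, du = e^z dz.
The integral becomes ∫ du/((u-2)(u-6)); decompose into partial fractions.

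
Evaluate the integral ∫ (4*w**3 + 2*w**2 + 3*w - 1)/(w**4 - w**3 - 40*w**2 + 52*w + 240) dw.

564*log(w - 5)/77 - 299*log(w - 4)/60 - 31*log(w + 2)/168 + 811*log(w + 6)/440 + C

Factor the denominator: (w - 5)*(w - 4)*(w + 2)*(w + 6).
Partial-fraction decomposition: 811/(440*(w + 6)) - 31/(168*(w + 2)) - 299/(60*(w - 4)) + 564/(77*(w - 5)).
Integrate each term: A/(w−a) contributes A·log|w−a|.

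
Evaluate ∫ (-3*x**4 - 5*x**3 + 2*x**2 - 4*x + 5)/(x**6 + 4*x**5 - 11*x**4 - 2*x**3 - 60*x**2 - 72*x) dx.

-5*log(x)/72 - 367*log(x - 3)/1404 + 13*log(x + 1)/100 + 2707*log(x + 6)/10800 - 259*log(x**2 + 4)/10400 - 1513*atan(x/2)/5200 + C

Factor the denominator: x*(x - 3)*(x + 1)*(x + 6)*(x**2 + 4).
Partial-fraction decomposition: -(259*x + 3026)/(5200*(x**2 + 4)) + 2707/(10800*(x + 6)) + 13/(100*(x + 1)) - 367/(1404*(x - 3)) - 5/(72*x).
Integrate each term; A/(x−a) gives A·log|x−a|; the (Bx+D)/(x²+p²) term gives a log and an atan.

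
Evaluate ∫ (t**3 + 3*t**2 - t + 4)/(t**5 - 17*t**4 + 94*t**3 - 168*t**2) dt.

-13*log(t)/1764 + 487*log(t - 7)/147 - 161*log(t - 6)/36 + 7*log(t - 4)/6 + 1/(42*t) + C

Factor the denominator: t**2*(t - 7)*(t - 6)*(t - 4).
Partial-fraction decomposition: 7/(6*(t - 4)) - 161/(36*(t - 6)) + 487/(147*(t - 7)) - 13/(1764*t) - 1/(42*t**2).
Integrate each term; A/(t−a) gives A·log|t−a|; A/(t−a)² gives −A/(t−a).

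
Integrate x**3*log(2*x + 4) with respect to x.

x**4*log(2*x + 4)/4 - x**4/16 + x**3/6 - x**2/2 + 2*x - 4*log(x + 2) + C

Use integration by parts with u = log(2*x + 4), dv = x**3 dx.
Then du = 2/(2*x + 4) dx and v = x**4/4.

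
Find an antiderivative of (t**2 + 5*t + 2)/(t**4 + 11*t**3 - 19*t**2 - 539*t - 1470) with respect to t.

Factor the denominator: (t - 7)*(t + 5)*(t + 6)*(t + 7).
Partial-fraction decomposition: -4/(7*(t + 7)) + 8/(13*(t + 6)) - 1/(12*(t + 5)) + 43/(1092*(t - 7)).
Integrate each term: A/(t−a) contributes A·log|t−a|.

43*log(t - 7)/1092 - log(t + 5)/12 + 8*log(t + 6)/13 - 4*log(t + 7)/7 + C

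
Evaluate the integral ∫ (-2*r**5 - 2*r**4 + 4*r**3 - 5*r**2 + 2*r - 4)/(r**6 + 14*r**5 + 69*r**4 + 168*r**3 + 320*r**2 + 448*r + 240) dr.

-3*log(r + 1)/20 + 7*log(r + 2)/24 + 4361*log(r + 5)/348 - 119*log(r + 6)/8 + 117*log(r**2 + 4)/1160 - 23*atan(r/2)/290 + C

Factor the denominator: (r + 1)*(r + 2)*(r + 5)*(r + 6)*(r**2 + 4).
Partial-fraction decomposition: (117*r - 92)/(580*(r**2 + 4)) - 119/(8*(r + 6)) + 4361/(348*(r + 5)) + 7/(24*(r + 2)) - 3/(20*(r + 1)).
Integrate each term; A/(r−a) gives A·log|r−a|; the (Br+D)/(r²+p²) term gives a log and an atan.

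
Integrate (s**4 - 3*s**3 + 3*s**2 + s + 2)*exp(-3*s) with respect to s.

Use integration by parts with u = s**4 - 3*s**3 + 3*s**2 + s + 2, dv = exp(-3*s) ds, so v = -exp(-3*s)/3.
Apply parts 4 times (tabular method): alternate signs, differentiate u down to 0, integrate dv up.

(-27*s**4 + 45*s**3 - 36*s**2 - 51*s - 71)*exp(-3*s)/81 + C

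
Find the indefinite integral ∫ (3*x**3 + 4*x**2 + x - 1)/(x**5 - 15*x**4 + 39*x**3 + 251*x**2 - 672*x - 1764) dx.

Factor the denominator: (x - 7)**2*(x - 6)*(x + 2)*(x + 3).
Partial-fraction decomposition: -49/(900*(x + 3)) + 11/(648*(x + 2)) + 797/(72*(x - 6)) - 89359/(8100*(x - 7)) + 1231/(90*(x - 7)**2).
Integrate each term; A/(x−a) gives A·log|x−a|; A/(x−a)² gives −A/(x−a).

-89359*log(x - 7)/8100 + 797*log(x - 6)/72 + 11*log(x + 2)/648 - 49*log(x + 3)/900 - 1231/(90*x - 630) + C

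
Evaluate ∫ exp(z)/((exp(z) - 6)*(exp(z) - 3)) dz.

log(exp(z) - 6)/3 - log(exp(z) - 3)/3 + C

Let u = e^z, du = e^z dz.
The integral becomes ∫ du/((u-6)(u-3)); decompose into partial fractions.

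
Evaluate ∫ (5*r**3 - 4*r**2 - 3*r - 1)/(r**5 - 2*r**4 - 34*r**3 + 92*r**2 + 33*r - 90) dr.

509*log(r - 5)/528 - 89*log(r - 3)/144 - 3*log(r - 1)/112 + 7*log(r + 1)/240 - 1207*log(r + 6)/3465 + C

Factor the denominator: (r - 5)*(r - 3)*(r - 1)*(r + 1)*(r + 6).
Partial-fraction decomposition: -1207/(3465*(r + 6)) + 7/(240*(r + 1)) - 3/(112*(r - 1)) - 89/(144*(r - 3)) + 509/(528*(r - 5)).
Integrate each term: A/(r−a) contributes A·log|r−a|.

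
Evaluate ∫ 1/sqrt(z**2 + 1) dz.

Substitute z = tan(θ), so dz = sec(θ)^2 dθ and the radical becomes sqrt(z**2 + 1) = sec(θ) by the Pythagorean identity.
Integrate the resulting trig expression in θ, then back-substitute tan(θ) = z, sec(θ) = sqrt(z**2 + 1) (absorbing any constant into C).

log(z + sqrt(z**2 + 1)) + C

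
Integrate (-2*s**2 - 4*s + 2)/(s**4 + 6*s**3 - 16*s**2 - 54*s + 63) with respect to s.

Factor the denominator: (s - 3)*(s - 1)*(s + 3)*(s + 7).
Partial-fraction decomposition: 17/(80*(s + 7)) - 1/(24*(s + 3)) + 1/(16*(s - 1)) - 7/(30*(s - 3)).
Integrate each term: A/(s−a) contributes A·log|s−a|.

-7*log(s - 3)/30 + log(s - 1)/16 - log(s + 3)/24 + 17*log(s + 7)/80 + C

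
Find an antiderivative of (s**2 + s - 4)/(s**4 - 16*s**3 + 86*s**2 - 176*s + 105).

Factor the denominator: (s - 7)*(s - 5)*(s - 3)*(s - 1).
Partial-fraction decomposition: 1/(24*(s - 1)) + 1/(2*(s - 3)) - 13/(8*(s - 5)) + 13/(12*(s - 7)).
Integrate each term: A/(s−a) contributes A·log|s−a|.

13*log(s - 7)/12 - 13*log(s - 5)/8 + log(s - 3)/2 + log(s - 1)/24 + C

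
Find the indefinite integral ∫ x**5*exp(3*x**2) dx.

(9*x**4 - 6*x**2 + 2)*exp(3*x**2)/54 + C

Let u = x², du = 2x dx; rewrite as (1/2)∫ u^2·exp(3u) du.
Now integrate by parts 2 times.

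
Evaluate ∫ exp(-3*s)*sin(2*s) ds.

-3*exp(-3*s)*sin(2*s)/13 - 2*exp(-3*s)*cos(2*s)/13 + C

Let I denote the integral. Integrate by parts with u = sin(2*s), dv = exp(-3*s) ds, so v = -exp(-3*s)/3: I = -exp(-3*s)*sin(2*s)/3 + (2/3)·∫ exp(-3*s)*cos(2*s) ds.
Apply parts again with u = cos(2*s), dv = exp(-3*s) ds: ∫ exp(-3*s)*cos(2*s) ds = -exp(-3*s)*cos(2*s)/3 − (2/3)·I. Substituting back brings back I: I = -exp(-3*s)*sin(2*s)/3 - 2*exp(-3*s)*cos(2*s)/9 − (4/9)·I.
Solving for I: (1 + 4/9)·I equals the remaining terms, so I = (9/13)·(-exp(-3*s)*sin(2*s)/3 - 2*exp(-3*s)*cos(2*s)/9).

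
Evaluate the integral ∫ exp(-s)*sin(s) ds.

Let I denote the integral. Integrate by parts with u = sin(s), dv = exp(-s) ds, so v = -exp(-s): I = -exp(-s)*sin(s) + ∫ exp(-s)*cos(s) ds.
Apply parts again with u = cos(s), dv = exp(-s) ds: ∫ exp(-s)*cos(s) ds = -exp(-s)*cos(s) − I. Substituting back brings back I: I = -exp(-s)*sin(s) - exp(-s)*cos(s) − I.
Solving for I: (1 + 1)·I equals the remaining terms, so I = (1/2)·(-exp(-s)*sin(s) - exp(-s)*cos(s)).

-exp(-s)*sin(s)/2 - exp(-s)*cos(s)/2 + C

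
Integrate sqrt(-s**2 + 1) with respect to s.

Substitute s = sin(θ), so ds = cos(θ) dθ and the radical becomes sqrt(-s**2 + 1) = cos(θ) by the Pythagorean identity.
Integrate the resulting trig expression in θ, then back-substitute θ = asin(s), sin(θ) = s, cos(θ) = sqrt(-s**2 + 1) (absorbing any constant into C).

s*sqrt(-s**2 + 1)/2 + asin(s)/2 + C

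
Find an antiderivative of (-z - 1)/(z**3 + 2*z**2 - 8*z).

Factor the denominator: z*(z - 2)*(z + 4).
Partial-fraction decomposition: 1/(8*(z + 4)) - 1/(4*(z - 2)) + 1/(8*z).
Integrate each term: A/(z−a) contributes A·log|z−a|.

-log(z - 2)/4 + log(z**2 + 4*z)/8 + C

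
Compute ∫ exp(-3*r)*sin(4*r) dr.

Let I denote the integral. Integrate by parts with u = sin(4*r), dv = exp(-3*r) dr, so v = -exp(-3*r)/3: I = -exp(-3*r)*sin(4*r)/3 + (4/3)·∫ exp(-3*r)*cos(4*r) dr.
Apply parts again with u = cos(4*r), dv = exp(-3*r) dr: ∫ exp(-3*r)*cos(4*r) dr = -exp(-3*r)*cos(4*r)/3 − (4/3)·I. Substituting back brings back I: I = -exp(-3*r)*sin(4*r)/3 - 4*exp(-3*r)*cos(4*r)/9 − (16/9)·I.
Solving for I: (1 + 16/9)·I equals the remaining terms, so I = (9/25)·(-exp(-3*r)*sin(4*r)/3 - 4*exp(-3*r)*cos(4*r)/9).

-3*exp(-3*r)*sin(4*r)/25 - 4*exp(-3*r)*cos(4*r)/25 + C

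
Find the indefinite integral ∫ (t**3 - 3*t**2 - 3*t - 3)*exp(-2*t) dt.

Use integration by parts with u = t**3 - 3*t**2 - 3*t - 3, dv = exp(-2*t) dt, so v = -exp(-2*t)/2.
Apply parts 3 times (tabular method): alternate signs, differentiate u down to 0, integrate dv up.

(-4*t**3 + 6*t**2 + 18*t + 21)*exp(-2*t)/8 + C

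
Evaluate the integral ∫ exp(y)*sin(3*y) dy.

exp(y)*sin(3*y)/10 - 3*exp(y)*cos(3*y)/10 + C

Let I denote the integral. Integrate by parts with u = sin(3*y), dv = exp(y) dy, so v = exp(y): I = exp(y)*sin(3*y) − 3·∫ exp(y)*cos(3*y) dy.
Apply parts again with u = cos(3*y), dv = exp(y) dy: ∫ exp(y)*cos(3*y) dy = exp(y)*cos(3*y) + 3·I. Substituting back brings back I: I = exp(y)*sin(3*y) - 3*exp(y)*cos(3*y) − 9·I.
Solving for I: (1 + 9)·I equals the remaining terms, so I = (1/10)·(exp(y)*sin(3*y) - 3*exp(y)*cos(3*y)).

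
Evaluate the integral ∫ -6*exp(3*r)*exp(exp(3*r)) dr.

-2*exp(exp(3*r)) + C

Let u = exp(3*r), so du = (3*exp(3*r)) dr.
Rewriting, the integral becomes -2·∫ e^u du = -2·e^u.
Substituting back, u = exp(3*r).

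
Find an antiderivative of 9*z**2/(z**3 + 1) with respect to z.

Let u = z**3 + 1, so du = (3*z**2) dz.
Rewriting, the integral becomes 3·∫ 1/u du = 3·log(u).
Substituting back, u = z**3 + 1.

3*log(z**3 + 1) + C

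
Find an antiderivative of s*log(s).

s**2*log(s)/2 - s**2/4 + C

Use integration by parts with u = log(s), dv = s ds.
Then du = 1/s ds and v = s**2/2.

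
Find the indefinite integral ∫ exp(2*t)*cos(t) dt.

Let I denote the integral. Integrate by parts with u = cos(t), dv = exp(2*t) dt, so v = exp(2*t)/2: I = exp(2*t)*cos(t)/2 + (1/2)·∫ exp(2*t)*sin(t) dt.
Apply parts again with u = sin(t), dv = exp(2*t) dt: ∫ exp(2*t)*sin(t) dt = exp(2*t)*sin(t)/2 − (1/2)·I. Substituting back brings back I: I = exp(2*t)*sin(t)/4 + exp(2*t)*cos(t)/2 − (1/4)·I.
Solving for I: (1 + 1/4)·I equals the remaining terms, so I = (4/5)·(exp(2*t)*sin(t)/4 + exp(2*t)*cos(t)/2).

exp(2*t)*sin(t)/5 + 2*exp(2*t)*cos(t)/5 + C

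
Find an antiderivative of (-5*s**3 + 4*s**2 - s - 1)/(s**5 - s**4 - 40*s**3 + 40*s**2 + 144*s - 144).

-943*log(s - 6)/1920 + 27*log(s - 2)/128 - log(s - 1)/35 - 19*log(s + 2)/128 + 1229*log(s + 6)/2688 + C

Factor the denominator: (s - 6)*(s - 2)*(s - 1)*(s + 2)*(s + 6).
Partial-fraction decomposition: 1229/(2688*(s + 6)) - 19/(128*(s + 2)) - 1/(35*(s - 1)) + 27/(128*(s - 2)) - 943/(1920*(s - 6)).
Integrate each term: A/(s−a) contributes A·log|s−a|.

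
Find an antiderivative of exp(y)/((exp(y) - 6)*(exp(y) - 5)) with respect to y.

Let u = e^y, du = e^y dy.
The integral becomes ∫ du/((u-6)(u-5)); decompose into partial fractions.

log(exp(y) - 6) - log(exp(y) - 5) + C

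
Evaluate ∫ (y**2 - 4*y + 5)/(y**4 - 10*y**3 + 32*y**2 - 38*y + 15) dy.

Factor the denominator: (y - 5)*(y - 3)*(y - 1)**2.
Partial-fraction decomposition: -1/(16*(y - 1)) + 1/(4*(y - 1)**2) - 1/(4*(y - 3)) + 5/(16*(y - 5)).
Integrate each term; A/(y−a) gives A·log|y−a|; A/(y−a)² gives −A/(y−a).

5*log(y - 5)/16 - log(y - 3)/4 - log(y - 1)/16 - 1/(4*y - 4) + C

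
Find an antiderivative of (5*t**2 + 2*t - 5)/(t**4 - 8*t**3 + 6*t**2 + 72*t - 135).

Factor the denominator: (t - 5)*(t - 3)**2*(t + 3).
Partial-fraction decomposition: -17/(144*(t + 3)) - 71/(18*(t - 3)) - 23/(6*(t - 3)**2) + 65/(16*(t - 5)).
Integrate each term; A/(t−a) gives A·log|t−a|; A/(t−a)² gives −A/(t−a).

65*log(t - 5)/16 - 71*log(t - 3)/18 - 17*log(t + 3)/144 + 23/(6*t - 18) + C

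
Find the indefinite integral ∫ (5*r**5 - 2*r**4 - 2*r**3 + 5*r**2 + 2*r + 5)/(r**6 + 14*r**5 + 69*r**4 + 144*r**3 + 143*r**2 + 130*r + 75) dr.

Factor the denominator: (r + 1)*(r + 3)*(r + 5)**2*(r**2 + 1).
Partial-fraction decomposition: (76*r + 257)/(3380*(r**2 + 1)) - 119591/(10816*(r + 5)) - 16505/(208*(r + 5)**2) + 1279/(80*(r + 3)) + 3/(64*(r + 1)).
Integrate each term; A/(r−a) gives A·log|r−a|; the (Br+D)/(r²+p²) term gives a log and an atan.

3*log(r + 1)/64 + 1279*log(r + 3)/80 - 119591*log(r + 5)/10816 + 19*log(r**2 + 1)/1690 + 257*atan(r)/3380 + 16505/(208*r + 1040) + C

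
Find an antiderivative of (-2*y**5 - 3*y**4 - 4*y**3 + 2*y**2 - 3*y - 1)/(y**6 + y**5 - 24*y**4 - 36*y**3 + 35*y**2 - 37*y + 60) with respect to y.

Factor the denominator: (y - 5)*(y - 1)*(y + 3)*(y + 4)*(y**2 + 1).
Partial-fraction decomposition: -(157*y + 239)/(4420*(y**2 + 1)) - 1579/(765*(y + 4)) + 377/(320*(y + 3)) + 11/(160*(y - 1)) - 8591/(7488*(y - 5)).
Integrate each term; A/(y−a) gives A·log|y−a|; the (By+D)/(y²+p²) term gives a log and an atan.

-8591*log(y - 5)/7488 + 11*log(y - 1)/160 + 377*log(y + 3)/320 - 1579*log(y + 4)/765 - 157*log(y**2 + 1)/8840 - 239*atan(y)/4420 + C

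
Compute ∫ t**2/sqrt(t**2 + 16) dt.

t*sqrt(t**2 + 16)/2 - 8*log(t + sqrt(t**2 + 16)) + C

Substitute t = 4·tan(θ), so dt = 4·sec(θ)^2 dθ and the radical becomes sqrt(t**2 + 16) = 4·sec(θ) by the Pythagorean identity.
Integrate the resulting trig expression in θ, then back-substitute tan(θ) = t/4, sec(θ) = sqrt(t**2 + 16)/4 (absorbing any constant into C).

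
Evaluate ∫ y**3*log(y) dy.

Use integration by parts with u = log(y), dv = y**3 dy.
Then du = 1/y dy and v = y**4/4.

y**4*log(y)/4 - y**4/16 + C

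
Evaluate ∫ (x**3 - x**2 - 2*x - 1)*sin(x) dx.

Use integration by parts with u = x**3 - x**2 - 2*x - 1, dv = sin(x) dx, so v = -cos(x).
Apply parts 3 times (tabular method): alternate signs, differentiate u down to 0, integrate dv up.

-x**3*cos(x) + 3*x**2*sin(x) + x**2*cos(x) - 2*x*sin(x) + 8*x*cos(x) - 8*sin(x) - cos(x) + C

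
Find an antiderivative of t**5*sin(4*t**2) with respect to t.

Let u = t², du = 2t dt; rewrite as (1/2)∫ u^2·sin(4u) du.
Now integrate by parts 2 times.

-t**4*cos(4*t**2)/8 + t**2*sin(4*t**2)/16 + cos(4*t**2)/64 + C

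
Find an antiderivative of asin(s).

Use integration by parts with u = arcsin(s), dv = ds.
Then du = 1/sqrt(-s**2 + 1) ds.

s*asin(s) + sqrt(-s**2 + 1) + C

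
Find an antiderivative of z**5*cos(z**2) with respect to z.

z**4*sin(z**2)/2 + z**2*cos(z**2) - sin(z**2) + C

Let u = z², du = 2z dz; rewrite as (1/2)∫ u^2·cos(1u) du.
Now integrate by parts 2 times.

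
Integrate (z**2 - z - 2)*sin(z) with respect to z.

-z**2*cos(z) + 2*z*sin(z) + z*cos(z) - sin(z) + 4*cos(z) + C

Use integration by parts with u = z**2 - z - 2, dv = sin(z) dz, so v = -cos(z).
Apply parts 2 times (tabular method): alternate signs, differentiate u down to 0, integrate dv up.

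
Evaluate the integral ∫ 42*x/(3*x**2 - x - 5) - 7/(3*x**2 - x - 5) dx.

7*log(3*x**2 - x - 5) + C

Let u = 3*x**2 - x - 5, so du = (6*x - 1) dx.
Rewriting, the integral becomes 7·∫ 1/u du = 7·log(u).
Substituting back, u = 3*x**2 - x - 5.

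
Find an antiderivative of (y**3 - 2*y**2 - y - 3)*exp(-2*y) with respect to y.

(-4*y**3 + 2*y**2 + 6*y + 15)*exp(-2*y)/8 + C

Use integration by parts with u = y**3 - 2*y**2 - y - 3, dv = exp(-2*y) dy, so v = -exp(-2*y)/2.
Apply parts 3 times (tabular method): alternate signs, differentiate u down to 0, integrate dv up.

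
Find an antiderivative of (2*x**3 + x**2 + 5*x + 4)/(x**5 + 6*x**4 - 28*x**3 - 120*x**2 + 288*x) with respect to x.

log(x)/72 + 21*log(x - 4)/100 - 17*log(x - 2)/128 - 2623*log(x + 6)/28800 - 211/(240*x + 1440) + C

Factor the denominator: x*(x - 4)*(x - 2)*(x + 6)**2.
Partial-fraction decomposition: -2623/(28800*(x + 6)) + 211/(240*(x + 6)**2) - 17/(128*(x - 2)) + 21/(100*(x - 4)) + 1/(72*x).
Integrate each term; A/(x−a) gives A·log|x−a|; A/(x−a)² gives −A/(x−a).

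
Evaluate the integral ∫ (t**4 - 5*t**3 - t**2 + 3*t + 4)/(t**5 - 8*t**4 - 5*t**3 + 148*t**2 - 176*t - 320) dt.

-log(t - 5)/9 + 161*log(t - 4)/200 - log(t + 1)/75 + 23*log(t + 4)/72 - 8/(5*t - 20) + C

Factor the denominator: (t - 5)*(t - 4)**2*(t + 1)*(t + 4).
Partial-fraction decomposition: 23/(72*(t + 4)) - 1/(75*(t + 1)) + 161/(200*(t - 4)) + 8/(5*(t - 4)**2) - 1/(9*(t - 5)).
Integrate each term; A/(t−a) gives A·log|t−a|; A/(t−a)² gives −A/(t−a).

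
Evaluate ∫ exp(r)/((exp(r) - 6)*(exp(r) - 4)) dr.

Let u = e^r, du = e^r dr.
The integral becomes ∫ du/((u-6)(u-4)); decompose into partial fractions.

log(exp(r) - 6)/2 - log(exp(r) - 4)/2 + C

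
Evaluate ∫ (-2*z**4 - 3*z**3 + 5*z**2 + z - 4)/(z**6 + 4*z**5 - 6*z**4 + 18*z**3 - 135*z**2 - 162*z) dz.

Factor the denominator: z*(z - 3)*(z + 1)*(z + 6)*(z**2 + 9).
Partial-fraction decomposition: -(99*z + 1096)/(1350*(z**2 + 9)) + 887/(6075*(z + 6)) + 1/(200*(z + 1)) - 199/(1944*(z - 3)) + 2/(81*z).
Integrate each term; A/(z−a) gives A·log|z−a|; the (Bz+D)/(z²+p²) term gives a log and an atan.

2*log(z)/81 - 199*log(z - 3)/1944 + log(z + 1)/200 + 887*log(z + 6)/6075 - 11*log(z**2 + 9)/300 - 548*atan(z/3)/2025 + C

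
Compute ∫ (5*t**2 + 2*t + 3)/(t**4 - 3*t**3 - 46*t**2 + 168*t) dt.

log(t)/56 + 5*log(t - 6)/4 - 91*log(t - 4)/88 - 18*log(t + 7)/77 + C

Factor the denominator: t*(t - 6)*(t - 4)*(t + 7).
Partial-fraction decomposition: -18/(77*(t + 7)) - 91/(88*(t - 4)) + 5/(4*(t - 6)) + 1/(56*t).
Integrate each term: A/(t−a) contributes A·log|t−a|.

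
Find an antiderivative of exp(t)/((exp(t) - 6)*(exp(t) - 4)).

log(exp(t) - 6)/2 - log(exp(t) - 4)/2 + C

Let u = e^t, du = e^t dt.
The integral becomes ∫ du/((u-6)(u-4)); decompose into partial fractions.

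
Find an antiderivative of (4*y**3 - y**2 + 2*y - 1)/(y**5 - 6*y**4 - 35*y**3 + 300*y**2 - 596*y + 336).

Factor the denominator: (y - 6)*(y - 4)*(y - 2)*(y - 1)*(y + 7).
Partial-fraction decomposition: -359/(2574*(y + 7)) - 1/(30*(y - 1)) + 31/(72*(y - 2)) - 247/(132*(y - 4)) + 839/(520*(y - 6)).
Integrate each term: A/(y−a) contributes A·log|y−a|.

839*log(y - 6)/520 - 247*log(y - 4)/132 + 31*log(y - 2)/72 - log(y - 1)/30 - 359*log(y + 7)/2574 + C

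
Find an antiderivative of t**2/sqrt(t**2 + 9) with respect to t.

t*sqrt(t**2 + 9)/2 - 9*log(t + sqrt(t**2 + 9))/2 + C

Substitute t = 3·tan(θ), so dt = 3·sec(θ)^2 dθ and the radical becomes sqrt(t**2 + 9) = 3·sec(θ) by the Pythagorean identity.
Integrate the resulting trig expression in θ, then back-substitute tan(θ) = t/3, sec(θ) = sqrt(t**2 + 9)/3 (absorbing any constant into C).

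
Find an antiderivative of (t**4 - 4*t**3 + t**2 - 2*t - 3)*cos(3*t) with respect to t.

Use integration by parts with u = t**4 - 4*t**3 + t**2 - 2*t - 3, dv = cos(3*t) dt, so v = sin(3*t)/3.
Apply parts 4 times (tabular method): alternate signs, differentiate u down to 0, integrate dv up.

t**4*sin(3*t)/3 - 4*t**3*sin(3*t)/3 + 4*t**3*cos(3*t)/9 - t**2*sin(3*t)/9 - 4*t**2*cos(3*t)/3 + 2*t*sin(3*t)/9 - 2*t*cos(3*t)/27 - 79*sin(3*t)/81 + 2*cos(3*t)/27 + C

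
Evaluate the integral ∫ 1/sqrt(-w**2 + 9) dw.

Substitute w = 3·sin(θ), so dw = 3·cos(θ) dθ and the radical becomes sqrt(-w**2 + 9) = 3·cos(θ) by the Pythagorean identity.
Integrate the resulting trig expression in θ, then back-substitute θ = asin(w/3), sin(θ) = w/3, cos(θ) = sqrt(-w**2 + 9)/3 (absorbing any constant into C).

asin(w/3) + C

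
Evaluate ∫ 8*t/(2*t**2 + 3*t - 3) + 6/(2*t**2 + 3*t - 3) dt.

2*log(2*t**2 + 3*t - 3) + C

Let u = 2*t**2 + 3*t - 3, so du = (4*t + 3) dt.
Rewriting, the integral becomes 2·∫ 1/u du = 2·log(u).
Substituting back, u = 2*t**2 + 3*t - 3.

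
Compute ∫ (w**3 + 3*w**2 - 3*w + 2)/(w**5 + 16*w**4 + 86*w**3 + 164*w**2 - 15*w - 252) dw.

Factor the denominator: (w - 1)*(w + 3)**2*(w + 4)*(w + 7).
Partial-fraction decomposition: -173/(384*(w + 7)) + 2/(15*(w + 4)) + 5/(16*(w + 3)) - 11/(16*(w + 3)**2) + 3/(640*(w - 1)).
Integrate each term; A/(w−a) gives A·log|w−a|; A/(w−a)² gives −A/(w−a).

3*log(w - 1)/640 + 5*log(w + 3)/16 + 2*log(w + 4)/15 - 173*log(w + 7)/384 + 11/(16*w + 48) + C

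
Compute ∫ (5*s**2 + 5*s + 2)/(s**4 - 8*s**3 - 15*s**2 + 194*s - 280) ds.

47*log(s - 7)/30 - 17*log(s - 4)/9 + 16*log(s - 2)/35 - 17*log(s + 5)/126 + C

Factor the denominator: (s - 7)*(s - 4)*(s - 2)*(s + 5).
Partial-fraction decomposition: -17/(126*(s + 5)) + 16/(35*(s - 2)) - 17/(9*(s - 4)) + 47/(30*(s - 7)).
Integrate each term: A/(s−a) contributes A·log|s−a|.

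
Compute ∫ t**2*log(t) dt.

Use integration by parts with u = log(t), dv = t**2 dt.
Then du = 1/t dt and v = t**3/3.

t**3*log(t)/3 - t**3/9 + C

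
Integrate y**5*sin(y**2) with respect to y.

-y**4*cos(y**2)/2 + y**2*sin(y**2) + cos(y**2) + C

Let u = y², du = 2y dy; rewrite as (1/2)∫ u^2·sin(1u) du.
Now integrate by parts 2 times.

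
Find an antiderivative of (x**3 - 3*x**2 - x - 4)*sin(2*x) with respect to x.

Use integration by parts with u = x**3 - 3*x**2 - x - 4, dv = sin(2*x) dx, so v = -cos(2*x)/2.
Apply parts 3 times (tabular method): alternate signs, differentiate u down to 0, integrate dv up.

-x**3*cos(2*x)/2 + 3*x**2*sin(2*x)/4 + 3*x**2*cos(2*x)/2 - 3*x*sin(2*x)/2 + 5*x*cos(2*x)/4 - 5*sin(2*x)/8 + 5*cos(2*x)/4 + C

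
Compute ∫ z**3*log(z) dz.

Use integration by parts with u = log(z), dv = z**3 dz.
Then du = 1/z dz and v = z**4/4.

z**4*log(z)/4 - z**4/16 + C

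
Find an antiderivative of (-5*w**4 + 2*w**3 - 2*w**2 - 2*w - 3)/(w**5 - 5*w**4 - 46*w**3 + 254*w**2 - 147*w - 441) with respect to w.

-5717*log(w - 7)/896 + 2311*log(w - 3)/800 + 5*log(w + 1)/384 - 6389*log(w + 7)/4200 - 189/(80*w - 240) + C

Factor the denominator: (w - 7)*(w - 3)**2*(w + 1)*(w + 7).
Partial-fraction decomposition: -6389/(4200*(w + 7)) + 5/(384*(w + 1)) + 2311/(800*(w - 3)) + 189/(80*(w - 3)**2) - 5717/(896*(w - 7)).
Integrate each term; A/(w−a) gives A·log|w−a|; A/(w−a)² gives −A/(w−a).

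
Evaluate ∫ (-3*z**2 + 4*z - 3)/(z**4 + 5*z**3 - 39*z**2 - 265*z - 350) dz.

Factor the denominator: (z - 7)*(z + 2)*(z + 5)**2.
Partial-fraction decomposition: -41/(216*(z + 5)) - 49/(18*(z + 5)**2) + 23/(81*(z + 2)) - 61/(648*(z - 7)).
Integrate each term; A/(z−a) gives A·log|z−a|; A/(z−a)² gives −A/(z−a).

-61*log(z - 7)/648 + 23*log(z + 2)/81 - 41*log(z + 5)/216 + 49/(18*z + 90) + C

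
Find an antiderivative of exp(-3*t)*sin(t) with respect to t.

-3*exp(-3*t)*sin(t)/10 - exp(-3*t)*cos(t)/10 + C

Let I denote the integral. Integrate by parts with u = sin(t), dv = exp(-3*t) dt, so v = -exp(-3*t)/3: I = -exp(-3*t)*sin(t)/3 + (1/3)·∫ exp(-3*t)*cos(t) dt.
Apply parts again with u = cos(t), dv = exp(-3*t) dt: ∫ exp(-3*t)*cos(t) dt = -exp(-3*t)*cos(t)/3 − (1/3)·I. Substituting back brings back I: I = -exp(-3*t)*sin(t)/3 - exp(-3*t)*cos(t)/9 − (1/9)·I.
Solving for I: (1 + 1/9)·I equals the remaining terms, so I = (9/10)·(-exp(-3*t)*sin(t)/3 - exp(-3*t)*cos(t)/9).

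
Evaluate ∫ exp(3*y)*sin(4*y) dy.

3*exp(3*y)*sin(4*y)/25 - 4*exp(3*y)*cos(4*y)/25 + C

Let I denote the integral. Integrate by parts with u = sin(4*y), dv = exp(3*y) dy, so v = exp(3*y)/3: I = exp(3*y)*sin(4*y)/3 − (4/3)·∫ exp(3*y)*cos(4*y) dy.
Apply parts again with u = cos(4*y), dv = exp(3*y) dy: ∫ exp(3*y)*cos(4*y) dy = exp(3*y)*cos(4*y)/3 + (4/3)·I. Substituting back brings back I: I = exp(3*y)*sin(4*y)/3 - 4*exp(3*y)*cos(4*y)/9 − (16/9)·I.
Solving for I: (1 + 16/9)·I equals the remaining terms, so I = (9/25)·(exp(3*y)*sin(4*y)/3 - 4*exp(3*y)*cos(4*y)/9).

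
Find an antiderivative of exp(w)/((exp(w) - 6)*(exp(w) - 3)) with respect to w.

log(exp(w) - 6)/3 - log(exp(w) - 3)/3 + C

Let u = e^w, du = e^w dw.
The integral becomes ∫ du/((u-3)(u-6)); decompose into partial fractions.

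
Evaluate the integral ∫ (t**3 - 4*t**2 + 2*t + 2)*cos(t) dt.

Use integration by parts with u = t**3 - 4*t**2 + 2*t + 2, dv = cos(t) dt, so v = sin(t).
Apply parts 3 times (tabular method): alternate signs, differentiate u down to 0, integrate dv up.

t**3*sin(t) - 4*t**2*sin(t) + 3*t**2*cos(t) - 4*t*sin(t) - 8*t*cos(t) + 10*sin(t) - 4*cos(t) + C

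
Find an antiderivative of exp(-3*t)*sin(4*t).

-3*exp(-3*t)*sin(4*t)/25 - 4*exp(-3*t)*cos(4*t)/25 + C

Let I denote the integral. Integrate by parts with u = sin(4*t), dv = exp(-3*t) dt, so v = -exp(-3*t)/3: I = -exp(-3*t)*sin(4*t)/3 + (4/3)·∫ exp(-3*t)*cos(4*t) dt.
Apply parts again with u = cos(4*t), dv = exp(-3*t) dt: ∫ exp(-3*t)*cos(4*t) dt = -exp(-3*t)*cos(4*t)/3 − (4/3)·I. Substituting back brings back I: I = -exp(-3*t)*sin(4*t)/3 - 4*exp(-3*t)*cos(4*t)/9 − (16/9)·I.
Solving for I: (1 + 16/9)·I equals the remaining terms, so I = (9/25)·(-exp(-3*t)*sin(4*t)/3 - 4*exp(-3*t)*cos(4*t)/9).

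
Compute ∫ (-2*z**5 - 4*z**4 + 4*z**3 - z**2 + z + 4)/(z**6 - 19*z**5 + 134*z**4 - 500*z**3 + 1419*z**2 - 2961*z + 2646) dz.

1259*log(z - 7)/42050 - 22*log(z - 3)/9 + 94*log(z - 2)/325 + 24653*log(z**2 + 9)/393588 + 21391*atan(z/3)/98397 + 10471/(290*z - 2030) + C

Factor the denominator: (z - 7)**2*(z - 3)*(z - 2)*(z**2 + 9).
Partial-fraction decomposition: (24653*z + 128346)/(196794*(z**2 + 9)) + 94/(325*(z - 2)) - 22/(9*(z - 3)) + 1259/(42050*(z - 7)) - 10471/(290*(z - 7)**2).
Integrate each term; A/(z−a) gives A·log|z−a|; the (Bz+D)/(z²+p²) term gives a log and an atan.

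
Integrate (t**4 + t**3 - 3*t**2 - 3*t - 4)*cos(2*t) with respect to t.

t**4*sin(2*t)/2 + t**3*sin(2*t)/2 + t**3*cos(2*t) - 3*t**2*sin(2*t) + 3*t**2*cos(2*t)/4 - 9*t*sin(2*t)/4 - 3*t*cos(2*t) - sin(2*t)/2 - 9*cos(2*t)/8 + C

Use integration by parts with u = t**4 + t**3 - 3*t**2 - 3*t - 4, dv = cos(2*t) dt, so v = sin(2*t)/2.
Apply parts 4 times (tabular method): alternate signs, differentiate u down to 0, integrate dv up.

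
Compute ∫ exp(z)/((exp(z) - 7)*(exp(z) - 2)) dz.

Let u = e^z, du = e^z dz.
The integral becomes ∫ du/((u-7)(u-2)); decompose into partial fractions.

log(exp(z) - 7)/5 - log(exp(z) - 2)/5 + C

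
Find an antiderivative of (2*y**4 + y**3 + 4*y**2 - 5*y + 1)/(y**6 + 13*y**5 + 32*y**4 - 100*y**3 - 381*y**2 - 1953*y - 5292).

621*log(y - 4)/21175 - 187*log(y + 3)/2016 + 93805*log(y + 7)/3256352 + 26207*log(y**2 + 9)/1513800 - 8099*atan(y/3)/756900 - 4691/(2552*y + 17864) + C

Factor the denominator: (y - 4)*(y + 3)*(y + 7)**2*(y**2 + 9).
Partial-fraction decomposition: (26207*y - 24297)/(756900*(y**2 + 9)) + 93805/(3256352*(y + 7)) + 4691/(2552*(y + 7)**2) - 187/(2016*(y + 3)) + 621/(21175*(y - 4)).
Integrate each term; A/(y−a) gives A·log|y−a|; the (By+D)/(y²+p²) term gives a log and an atan.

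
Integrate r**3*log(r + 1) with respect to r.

Use integration by parts with u = log(r + 1), dv = r**3 dr.
Then du = 1/(r + 1) dr and v = r**4/4.

r**4*log(r + 1)/4 - r**4/16 + r**3/12 - r**2/8 + r/4 - log(r + 1)/4 + C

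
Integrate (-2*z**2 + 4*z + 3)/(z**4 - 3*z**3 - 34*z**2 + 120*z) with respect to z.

log(z)/40 - 27*log(z - 5)/55 + 13*log(z - 4)/40 + 31*log(z + 6)/220 + C

Factor the denominator: z*(z - 5)*(z - 4)*(z + 6).
Partial-fraction decomposition: 31/(220*(z + 6)) + 13/(40*(z - 4)) - 27/(55*(z - 5)) + 1/(40*z).
Integrate each term: A/(z−a) contributes A·log|z−a|.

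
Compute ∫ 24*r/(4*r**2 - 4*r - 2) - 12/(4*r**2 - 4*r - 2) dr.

3*log(4*r**2 - 4*r - 2) + C

Let u = 4*r**2 - 4*r - 2, so du = (8*r - 4) dr.
Rewriting, the integral becomes 3·∫ 1/u du = 3·log(u).
Substituting back, u = 4*r**2 - 4*r - 2.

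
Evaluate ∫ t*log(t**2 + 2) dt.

t**2*log(t**2 + 2)/2 - t**2/2 + log(t**2 + 2) + C

Let u = t**2 + 2, so du = (2*t) dt.
The integral becomes (1/2)·∫ log(u) du; integrate by parts with u′=log(u), dv′=du.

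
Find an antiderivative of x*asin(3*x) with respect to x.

x**2*asin(3*x)/2 + x*sqrt(-9*x**2 + 1)/12 - asin(3*x)/36 + C

Use integration by parts with u = arcsin(3*x), dv = x dx.
Then du = 3/sqrt(-9*x**2 + 1) dx.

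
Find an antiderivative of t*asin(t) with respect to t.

Use integration by parts with u = arcsin(t), dv = t dt.
Then du = 1/sqrt(-t**2 + 1) dt.

t**2*asin(t)/2 + t*sqrt(-t**2 + 1)/4 - asin(t)/4 + C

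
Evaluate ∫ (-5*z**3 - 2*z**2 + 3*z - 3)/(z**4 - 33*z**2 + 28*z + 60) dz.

Factor the denominator: (z - 5)*(z - 2)*(z + 1)*(z + 6).
Partial-fraction decomposition: -987/(440*(z + 6)) - 1/(30*(z + 1)) + 5/(8*(z - 2)) - 221/(66*(z - 5)).
Integrate each term: A/(z−a) contributes A·log|z−a|.

-221*log(z - 5)/66 + 5*log(z - 2)/8 - log(z + 1)/30 - 987*log(z + 6)/440 + C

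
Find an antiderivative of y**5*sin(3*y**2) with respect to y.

-y**4*cos(3*y**2)/6 + y**2*sin(3*y**2)/9 + cos(3*y**2)/27 + C

Let u = y², du = 2y dy; rewrite as (1/2)∫ u^2·sin(3u) du.
Now integrate by parts 2 times.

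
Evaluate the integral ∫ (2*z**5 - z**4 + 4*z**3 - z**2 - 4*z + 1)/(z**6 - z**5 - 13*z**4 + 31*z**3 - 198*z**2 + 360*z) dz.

Factor the denominator: z*(z - 4)*(z - 2)*(z + 5)*(z**2 + 9).
Partial-fraction decomposition: (37517*z + 33993)/(99450*(z**2 + 9)) + 7379/(10710*(z + 5)) - 69/(364*(z - 2)) + 2017/(1800*(z - 4)) + 1/(360*z).
Integrate each term; A/(z−a) gives A·log|z−a|; the (Bz+D)/(z²+p²) term gives a log and an atan.

log(z)/360 + 2017*log(z - 4)/1800 - 69*log(z - 2)/364 + 7379*log(z + 5)/10710 + 37517*log(z**2 + 9)/198900 + 1259*atan(z/3)/11050 + C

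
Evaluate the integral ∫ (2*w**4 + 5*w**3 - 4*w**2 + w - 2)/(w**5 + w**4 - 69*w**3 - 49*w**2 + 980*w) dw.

-log(w)/490 + 3163*log(w - 7)/1764 - 35*log(w - 4)/54 - 259*log(w + 5)/540 + 131*log(w + 7)/98 + C

Factor the denominator: w*(w - 7)*(w - 4)*(w + 5)*(w + 7).
Partial-fraction decomposition: 131/(98*(w + 7)) - 259/(540*(w + 5)) - 35/(54*(w - 4)) + 3163/(1764*(w - 7)) - 1/(490*w).
Integrate each term: A/(w−a) contributes A·log|w−a|.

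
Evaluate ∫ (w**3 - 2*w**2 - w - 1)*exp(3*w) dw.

(3*w**3 - 9*w**2 + 3*w - 4)*exp(3*w)/9 + C

Use integration by parts with u = w**3 - 2*w**2 - w - 1, dv = exp(3*w) dw, so v = exp(3*w)/3.
Apply parts 3 times (tabular method): alternate signs, differentiate u down to 0, integrate dv up.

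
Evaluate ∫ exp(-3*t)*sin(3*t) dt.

-exp(-3*t)*sin(3*t)/6 - exp(-3*t)*cos(3*t)/6 + C

Let I denote the integral. Integrate by parts with u = sin(3*t), dv = exp(-3*t) dt, so v = -exp(-3*t)/3: I = -exp(-3*t)*sin(3*t)/3 + ∫ exp(-3*t)*cos(3*t) dt.
Apply parts again with u = cos(3*t), dv = exp(-3*t) dt: ∫ exp(-3*t)*cos(3*t) dt = -exp(-3*t)*cos(3*t)/3 − I. Substituting back brings back I: I = -exp(-3*t)*sin(3*t)/3 - exp(-3*t)*cos(3*t)/3 − I.
Solving for I: (1 + 1)·I equals the remaining terms, so I = (1/2)·(-exp(-3*t)*sin(3*t)/3 - exp(-3*t)*cos(3*t)/3).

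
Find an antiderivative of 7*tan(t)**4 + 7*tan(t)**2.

Let u = tan(t), so du = (tan(t)**2 + 1) dt.
Rewriting, the integral becomes 7·∫ u^2 du = 7·u^3/3.
Substituting back, u = tan(t).

7*tan(t)**3/3 + C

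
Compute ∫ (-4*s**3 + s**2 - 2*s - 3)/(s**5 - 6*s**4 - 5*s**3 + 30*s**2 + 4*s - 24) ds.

Factor the denominator: (s - 6)*(s - 2)*(s - 1)*(s + 1)*(s + 2).
Partial-fraction decomposition: 37/(96*(s + 2)) - 2/(21*(s + 1)) - 4/(15*(s - 1)) + 35/(48*(s - 2)) - 843/(1120*(s - 6)).
Integrate each term: A/(s−a) contributes A·log|s−a|.

-843*log(s - 6)/1120 + 35*log(s - 2)/48 - 4*log(s - 1)/15 - 2*log(s + 1)/21 + 37*log(s + 2)/96 + C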